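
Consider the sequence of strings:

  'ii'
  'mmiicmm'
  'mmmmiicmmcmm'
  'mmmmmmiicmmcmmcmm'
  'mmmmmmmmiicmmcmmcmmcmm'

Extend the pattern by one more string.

mmmmmmmmmmiicmmcmmcmmcmmcmm

s(k+1) = mm·s(k)·cmm, so each term gains mm as a prefix and cmm as a suffix.
So the next term is mm·mmmmmmmmiicmmcmmcmmcmm·cmm.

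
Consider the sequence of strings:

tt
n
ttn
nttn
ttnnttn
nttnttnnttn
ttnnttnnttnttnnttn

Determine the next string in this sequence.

nttnttnnttnttnnttnnttnttnnttn

From term 3 onward, concatenate the second-to-last term with the last: tt·n = ttn, n·ttn = nttn, …
Continuing: nttnttnnttn · ttnnttnnttnttnnttn gives term 8.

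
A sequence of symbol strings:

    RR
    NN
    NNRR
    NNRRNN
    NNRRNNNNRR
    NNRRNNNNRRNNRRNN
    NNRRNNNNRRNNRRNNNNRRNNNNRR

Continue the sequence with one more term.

NNRRNNNNRRNNRRNNNNRRNNNNRRNNRRNNNNRRNNRRNN

Each term (from the third on) is the previous term followed by the one before it: term 3 = NN·RR = NNRR.
Continuing: NNRRNNNNRRNNRRNNNNRRNNNNRR · NNRRNNNNRRNNRRNN gives term 8.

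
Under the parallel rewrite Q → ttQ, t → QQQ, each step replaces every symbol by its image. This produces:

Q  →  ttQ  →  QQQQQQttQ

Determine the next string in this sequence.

Expanding QQQQQQttQ: Q→ttQ, Q→ttQ, Q→ttQ, Q→ttQ, Q→ttQ, Q→ttQ, t→QQQ, t→QQQ, Q→ttQ. Concatenated: ttQ ttQ ttQ ttQ ttQ ttQ QQQ QQQ ttQ.

ttQttQttQttQttQttQQQQQQQttQ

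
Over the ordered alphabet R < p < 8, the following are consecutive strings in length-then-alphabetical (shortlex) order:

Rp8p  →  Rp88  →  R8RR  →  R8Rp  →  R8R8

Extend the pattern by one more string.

Treat R8R8 as a base-3 numeral over the given alphabet and add one, carrying through any trailing 8's.

R8pR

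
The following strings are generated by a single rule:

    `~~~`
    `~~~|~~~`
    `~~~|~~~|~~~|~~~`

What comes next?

s(k+1) = s(k)·|·s(k) — each term doubles the last with '|' between the halves.
So the next term is two copies of ~~~|~~~|~~~|~~~ with '|' between the halves.

~~~|~~~|~~~|~~~|~~~|~~~|~~~|~~~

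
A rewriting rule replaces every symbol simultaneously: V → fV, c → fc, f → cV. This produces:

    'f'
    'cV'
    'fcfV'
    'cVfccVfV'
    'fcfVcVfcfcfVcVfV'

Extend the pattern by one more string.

cVfccVfVfcfVcVfccVfccVfVfcfVcVfV

Applying the rule to each of the 16 symbols of fcfVcVfcfcfVcVfV gives the pieces cV fc cV fV fc fV cV fc cV fc cV fV fc fV cV fV, which concatenate to the answer.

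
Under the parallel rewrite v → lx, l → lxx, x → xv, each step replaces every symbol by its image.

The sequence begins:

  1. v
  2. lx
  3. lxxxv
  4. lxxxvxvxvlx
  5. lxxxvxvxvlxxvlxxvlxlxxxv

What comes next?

φ(lxxxvxvxvlxxvlxxvlxlxxxv) expands symbol-by-symbol to lxx xv xv xv lx xv lx xv lx lxx xv xv lx lxx xv xv lx lxx xv lxx xv xv xv lx; joining the 24 pieces gives the next term.

lxxxvxvxvlxxvlxxvlxlxxxvxvlxlxxxvxvlxlxxxvlxxxvxvxvlx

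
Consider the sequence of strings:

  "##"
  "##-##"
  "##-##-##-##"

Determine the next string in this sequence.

Every step duplicates the string with '-' between the halves.
So the next term is two copies of ##-##-##-## with '-' between the halves.

##-##-##-##-##-##-##-##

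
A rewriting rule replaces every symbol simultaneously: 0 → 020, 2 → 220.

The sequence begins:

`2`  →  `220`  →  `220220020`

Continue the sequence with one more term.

Apply φ to 220220020 symbol by symbol: 2→220, 2→220, 0→020, 2→220, 2→220, 0→020, 0→020, 2→220, 0→020; joined: 220 220 020 220 220 020 020 220 020.

220220020220220020020220020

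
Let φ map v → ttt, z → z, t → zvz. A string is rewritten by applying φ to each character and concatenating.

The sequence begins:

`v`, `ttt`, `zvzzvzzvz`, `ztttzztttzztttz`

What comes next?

Rewriting the 15 symbols of ztttzztttzztttz one by one yields z zvz zvz zvz z z zvz zvz zvz z z zvz zvz zvz z; concatenated:

zzvzzvzzvzzzzvzzvzzvzzzzvzzvzzvzz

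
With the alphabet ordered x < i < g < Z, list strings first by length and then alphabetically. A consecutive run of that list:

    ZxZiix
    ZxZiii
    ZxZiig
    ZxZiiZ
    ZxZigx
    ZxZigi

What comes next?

Treat ZxZigi as a base-4 numeral over the given alphabet and add one, carrying through any trailing Z's.

ZxZigg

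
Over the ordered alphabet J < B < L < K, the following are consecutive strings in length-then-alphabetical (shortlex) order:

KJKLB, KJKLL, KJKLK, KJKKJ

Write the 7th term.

Continuing the enumeration 3 steps past KJKKJ: KJKKJ → KJKKB → KJKKL → (answer).

KJKKK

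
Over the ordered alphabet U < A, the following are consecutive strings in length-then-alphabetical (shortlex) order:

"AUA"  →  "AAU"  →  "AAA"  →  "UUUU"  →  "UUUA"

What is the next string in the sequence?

Find the rightmost character of UUUA below A, bump it to the next letter, and reset everything to its right to U.

UUAU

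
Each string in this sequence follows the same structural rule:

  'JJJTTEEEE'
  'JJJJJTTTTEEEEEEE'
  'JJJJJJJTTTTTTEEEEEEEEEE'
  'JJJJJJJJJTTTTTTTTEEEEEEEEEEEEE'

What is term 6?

JJJJJJJJJJJJJTTTTTTTTTTTTEEEEEEEEEEEEEEEEEEE

Reading off run lengths: J runs 3, 5, 7, 9; T runs 2, 4, 6, 8; E runs 4, 7, 10, 13 — each is linear in n (n = 1, 2, …).
For term 6, n = 6, so the run lengths are 13, 12, 19.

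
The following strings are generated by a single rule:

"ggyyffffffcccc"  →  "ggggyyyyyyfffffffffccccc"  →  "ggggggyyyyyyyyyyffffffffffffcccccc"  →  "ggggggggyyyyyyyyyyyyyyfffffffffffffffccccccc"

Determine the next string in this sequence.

The n-th term is 2n g's then 4n-2 y's then 3n+3 f's then n+3 c's (n = 1, 2, …).
At n = 5 the blocks have lengths 10, 18, 18, 8.

ggggggggggyyyyyyyyyyyyyyyyyyffffffffffffffffffcccccccc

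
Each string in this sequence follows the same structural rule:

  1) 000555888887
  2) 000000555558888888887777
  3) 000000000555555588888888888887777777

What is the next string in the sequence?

000000000000555555555888888888888888887777777777

Each string has the form 0^{3n} 5^{2n+1} 8^{4n+1} 7^{3n-2} (n = 1, 2, …).
For the next term, n = 4, so the run lengths are 12, 9, 17, 10.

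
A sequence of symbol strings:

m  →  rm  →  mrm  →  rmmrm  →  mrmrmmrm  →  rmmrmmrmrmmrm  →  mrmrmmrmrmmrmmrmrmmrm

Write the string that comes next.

This is a Fibonacci-style word recurrence s(k) = s(k−2)·s(k−1): e.g. m·rm = mrm.
So term 8 is rmmrmmrmrmmrm·mrmrmmrmrmmrmmrmrmmrm.

rmmrmmrmrmmrmmrmrmmrmrmmrmmrmrmmrm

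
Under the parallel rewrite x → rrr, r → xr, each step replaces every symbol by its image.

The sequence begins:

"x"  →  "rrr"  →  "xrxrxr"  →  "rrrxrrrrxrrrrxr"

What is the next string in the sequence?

xrxrxrrrrxrxrxrxrrrrxrxrxrxrrrrxr

Replace each of the 15 characters of rrrxrrrrxrrrrxr in place — xr xr xr rrr xr xr xr xr rrr xr xr xr xr rrr xr — and concatenate.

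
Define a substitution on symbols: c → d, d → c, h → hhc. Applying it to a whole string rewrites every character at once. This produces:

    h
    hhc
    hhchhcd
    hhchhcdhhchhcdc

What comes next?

Applying the rule to each of the 15 symbols of hhchhcdhhchhcdc gives the pieces hhc hhc d hhc hhc d c hhc hhc d hhc hhc d c d, which concatenate to the answer.

hhchhcdhhchhcdchhchhcdhhchhcdcd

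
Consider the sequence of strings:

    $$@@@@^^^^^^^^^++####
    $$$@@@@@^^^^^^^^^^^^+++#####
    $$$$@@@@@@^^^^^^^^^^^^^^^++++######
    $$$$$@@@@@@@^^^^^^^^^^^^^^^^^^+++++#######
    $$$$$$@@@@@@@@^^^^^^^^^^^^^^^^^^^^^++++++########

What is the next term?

$$$$$$$@@@@@@@@@^^^^^^^^^^^^^^^^^^^^^^^^+++++++#########

The n-th term is n $'s then n+2 @'s then 3n+3 ^'s then n +'s then n+2 #'s, where the shown terms are n = 2, 3, 4, 5, 6.
For the next term, n = 7, so the run lengths are 7, 9, 24, 7, 9.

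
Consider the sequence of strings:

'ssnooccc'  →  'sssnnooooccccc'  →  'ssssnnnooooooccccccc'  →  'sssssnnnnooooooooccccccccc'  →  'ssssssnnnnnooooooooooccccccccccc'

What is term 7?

The n-th term is n+1 s's then n n's then 2n o's then 2n+1 c's (n = 1, 2, …).
For term 7, n = 7, so the run lengths are 8, 7, 14, 15.

ssssssssnnnnnnnooooooooooooooccccccccccccccc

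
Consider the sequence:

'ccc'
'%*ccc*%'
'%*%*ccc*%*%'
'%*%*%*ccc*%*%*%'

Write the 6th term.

Every step adds %* to the front and *% to the end of the previous string.
From %*%*%*ccc*%*%*%, 2 further steps: %*%*%*ccc*%*%*% → %*%*%*%*ccc*%*%*%*% → (answer).

%*%*%*%*%*ccc*%*%*%*%*%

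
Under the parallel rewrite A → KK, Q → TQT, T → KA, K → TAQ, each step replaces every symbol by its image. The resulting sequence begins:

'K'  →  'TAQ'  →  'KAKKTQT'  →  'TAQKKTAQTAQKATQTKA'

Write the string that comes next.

Applying the rule to each of the 18 symbols of TAQKKTAQTAQKATQTKA gives the pieces KA KK TQT TAQ TAQ KA KK TQT KA KK TQT TAQ KK KA TQT KA TAQ KK, which concatenate to the answer.

KAKKTQTTAQTAQKAKKTQTKAKKTQTTAQKKKATQTKATAQKK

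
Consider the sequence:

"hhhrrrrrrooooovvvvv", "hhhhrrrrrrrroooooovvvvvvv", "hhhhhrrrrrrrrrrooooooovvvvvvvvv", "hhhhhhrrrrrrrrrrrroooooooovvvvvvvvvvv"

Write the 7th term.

Each string has the form h^{n} r^{2n} o^{n+2} v^{2n-1}, where the shown terms are n = 3, 4, 5, 6.
For term 7, n = 9, so the run lengths are 9, 18, 11, 17.

hhhhhhhhhrrrrrrrrrrrrrrrrrrooooooooooovvvvvvvvvvvvvvvvv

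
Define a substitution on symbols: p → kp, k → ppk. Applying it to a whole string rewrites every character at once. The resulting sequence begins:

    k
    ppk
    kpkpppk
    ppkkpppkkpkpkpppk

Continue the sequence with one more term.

kpkpppkppkkpkpkpppkppkkpppkkpppkkpkpkpppk

φ(ppkkpppkkpkpkpppk) expands symbol-by-symbol to kp kp ppk ppk kp kp kp ppk ppk kp ppk kp ppk kp kp kp ppk; joining the 17 pieces gives the next term.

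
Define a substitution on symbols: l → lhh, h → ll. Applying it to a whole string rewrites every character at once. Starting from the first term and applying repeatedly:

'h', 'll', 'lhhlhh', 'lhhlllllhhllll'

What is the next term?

lhhlllllhhlhhlhhlhhlhhlllllhhlhhlhhlhh

Replace each of the 14 characters of lhhlllllhhllll in place — lhh ll ll lhh lhh lhh lhh lhh ll ll lhh lhh lhh lhh — and concatenate.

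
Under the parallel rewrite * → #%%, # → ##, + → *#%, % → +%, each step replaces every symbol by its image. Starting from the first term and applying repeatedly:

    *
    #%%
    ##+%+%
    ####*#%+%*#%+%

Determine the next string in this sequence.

#########%%##+%*#%+%#%%##+%*#%+%

Replace each of the 14 characters of ####*#%+%*#%+% in place — ## ## ## ## #%% ## +% *#% +% #%% ## +% *#% +% — and concatenate.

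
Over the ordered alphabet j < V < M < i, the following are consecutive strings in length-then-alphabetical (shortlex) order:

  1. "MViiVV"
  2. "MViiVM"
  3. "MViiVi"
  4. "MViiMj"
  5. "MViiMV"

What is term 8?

MViiij

Continuing the enumeration 3 steps past MViiMV: MViiMV → MViiMM → MViiMi → (answer).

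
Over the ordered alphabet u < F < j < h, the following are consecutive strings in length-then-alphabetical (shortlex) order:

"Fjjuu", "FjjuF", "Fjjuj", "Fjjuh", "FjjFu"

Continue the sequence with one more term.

FjjFF

The successor of FjjFu increments the rightmost position that isn't already h and resets every position after it to u.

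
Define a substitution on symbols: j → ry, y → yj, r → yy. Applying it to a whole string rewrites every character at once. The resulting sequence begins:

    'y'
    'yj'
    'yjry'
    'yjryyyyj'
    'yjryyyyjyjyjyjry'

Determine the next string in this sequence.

φ(yjryyyyjyjyjyjry) expands symbol-by-symbol to yj ry yy yj yj yj yj ry yj ry yj ry yj ry yy yj; joining the 16 pieces gives the next term.

yjryyyyjyjyjyjryyjryyjryyjryyyyj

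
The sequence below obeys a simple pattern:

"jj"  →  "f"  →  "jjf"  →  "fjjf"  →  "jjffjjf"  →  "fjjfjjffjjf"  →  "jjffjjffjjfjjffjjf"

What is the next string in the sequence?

fjjfjjffjjfjjffjjffjjfjjffjjf

Each term (from the third on) is the two preceding terms concatenated in order: term 3 = jj·f = jjf.
The next term joins fjjfjjffjjf and jjffjjffjjfjjffjjf.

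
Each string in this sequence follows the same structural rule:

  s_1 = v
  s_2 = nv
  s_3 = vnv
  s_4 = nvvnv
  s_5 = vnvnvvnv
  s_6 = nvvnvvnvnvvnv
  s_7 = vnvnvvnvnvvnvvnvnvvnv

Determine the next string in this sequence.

nvvnvvnvnvvnvvnvnvvnvnvvnvvnvnvvnv

From term 3 onward, concatenate the second-to-last term with the last: v·nv = vnv, nv·vnv = nvvnv, …
So term 8 is nvvnvvnvnvvnv·vnvnvvnvnvvnvvnvnvvnv.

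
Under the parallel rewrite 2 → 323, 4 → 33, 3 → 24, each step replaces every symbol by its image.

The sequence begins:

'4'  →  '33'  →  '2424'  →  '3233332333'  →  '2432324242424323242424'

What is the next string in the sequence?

323332432324323333233332333323332432324323333233332333

Applying the rule to each of the 22 symbols of 2432324242424323242424 gives the pieces 323 33 24 323 24 323 33 323 33 323 33 323 33 24 323 24 323 33 323 33 323 33, which concatenate to the answer.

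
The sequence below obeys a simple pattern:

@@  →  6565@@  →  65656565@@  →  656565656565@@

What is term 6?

65656565656565656565@@

Every step adds 6565 at the front: s(k+1) = 6565·s(k).
From 656565656565@@, 2 further steps: 656565656565@@ → 6565656565656565@@ → (answer).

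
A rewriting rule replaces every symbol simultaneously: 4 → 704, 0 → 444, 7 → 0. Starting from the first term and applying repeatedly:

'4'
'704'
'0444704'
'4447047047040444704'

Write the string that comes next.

7047047040444704044470404447044447047047040444704

φ(4447047047040444704) expands symbol-by-symbol to 704 704 704 0 444 704 0 444 704 0 444 704 444 704 704 704 0 444 704; joining the 19 pieces gives the next term.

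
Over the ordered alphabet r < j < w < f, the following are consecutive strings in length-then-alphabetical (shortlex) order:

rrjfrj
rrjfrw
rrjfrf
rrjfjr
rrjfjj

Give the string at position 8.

rrjfwr

Continuing the enumeration 3 steps past rrjfjj: rrjfjj → rrjfjw → rrjfjf → (answer).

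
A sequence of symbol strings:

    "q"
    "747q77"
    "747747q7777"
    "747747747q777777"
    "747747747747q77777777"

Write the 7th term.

s(k+1) = 747·s(k)·77, so each term gains 747 as a prefix and 77 as a suffix.
From 747747747747q77777777, 2 further steps: 747747747747q77777777 → 747747747747747q7777777777 → (answer).

747747747747747747q777777777777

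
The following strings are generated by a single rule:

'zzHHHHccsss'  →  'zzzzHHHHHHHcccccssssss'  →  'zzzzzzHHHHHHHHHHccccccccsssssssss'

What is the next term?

Each string has the form z^{2n} H^{3n+1} c^{3n-1} s^{3n} (n = 1, 2, …).
At n = 4 the blocks have lengths 8, 13, 11, 12.

zzzzzzzzHHHHHHHHHHHHHcccccccccccssssssssssss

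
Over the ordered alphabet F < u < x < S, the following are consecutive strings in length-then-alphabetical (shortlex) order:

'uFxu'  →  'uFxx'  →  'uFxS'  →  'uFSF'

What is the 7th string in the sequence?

uFSS

Stepping forward 3 times from uFSF: uFSF → uFSu → uFSx, then the target.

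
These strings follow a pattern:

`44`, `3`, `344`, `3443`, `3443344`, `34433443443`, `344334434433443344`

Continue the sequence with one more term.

34433443443344334434433443443

From term 3 onward, concatenate the last term with the second-to-last: 3·44 = 344, 344·3 = 3443, …
Continuing: 344334434433443344 · 34433443443 gives term 8.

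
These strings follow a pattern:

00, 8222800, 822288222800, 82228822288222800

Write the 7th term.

82228822288222882228822288222800

Every step adds 82228 at the front: s(k+1) = 82228·s(k).
From 82228822288222800, 3 further steps: 82228822288222800 → 8222882228822288222800 → 822288222882228822288222800 → (answer).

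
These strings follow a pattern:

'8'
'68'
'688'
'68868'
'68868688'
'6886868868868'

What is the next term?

688686886886868868688

This is a Fibonacci-style word recurrence s(k) = s(k−1)·s(k−2): e.g. 68·8 = 688.
The next term joins 6886868868868 and 68868688.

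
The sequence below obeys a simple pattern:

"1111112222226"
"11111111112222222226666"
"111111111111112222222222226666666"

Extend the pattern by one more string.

1111111111111111112222222222222226666666666

Each string has the form 1^{4n+2} 2^{3n+3} 6^{3n-2} (n = 1, 2, …).
Setting n = 4 gives 18, 15, 10 characters in each block.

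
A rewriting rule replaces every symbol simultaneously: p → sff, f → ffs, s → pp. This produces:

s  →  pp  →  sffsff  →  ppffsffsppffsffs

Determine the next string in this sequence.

φ(ppffsffsppffsffs) expands symbol-by-symbol to sff sff ffs ffs pp ffs ffs pp sff sff ffs ffs pp ffs ffs pp; joining the 16 pieces gives the next term.

sffsffffsffsppffsffsppsffsffffsffsppffsffspp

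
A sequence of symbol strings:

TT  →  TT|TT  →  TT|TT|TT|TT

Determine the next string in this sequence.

Every step duplicates the string with '|' between the halves.
One more doubling of TT|TT|TT|TT gives the answer.

TT|TT|TT|TT|TT|TT|TT|TT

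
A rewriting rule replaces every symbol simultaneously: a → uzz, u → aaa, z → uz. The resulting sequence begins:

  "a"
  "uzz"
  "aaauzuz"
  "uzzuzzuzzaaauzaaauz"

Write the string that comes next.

aaauzuzaaauzuzaaauzuzuzzuzzuzzaaauzuzzuzzuzzaaauz

φ(uzzuzzuzzaaauzaaauz) expands symbol-by-symbol to aaa uz uz aaa uz uz aaa uz uz uzz uzz uzz aaa uz uzz uzz uzz aaa uz; joining the 19 pieces gives the next term.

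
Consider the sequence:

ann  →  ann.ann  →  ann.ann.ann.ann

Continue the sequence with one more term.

Each string is two copies of the previous one joined by '.'.
Doubling ann.ann.ann.ann with '.' between the halves:

ann.ann.ann.ann.ann.ann.ann.ann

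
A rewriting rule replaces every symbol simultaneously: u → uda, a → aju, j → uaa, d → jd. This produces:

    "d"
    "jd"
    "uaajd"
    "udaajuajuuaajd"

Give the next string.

Applying the rule to each of the 14 symbols of udaajuajuuaajd gives the pieces uda jd aju aju uaa uda aju uaa uda uda aju aju uaa jd, which concatenate to the answer.

udajdajuajuuaaudaajuuaaudaudaajuajuuaajd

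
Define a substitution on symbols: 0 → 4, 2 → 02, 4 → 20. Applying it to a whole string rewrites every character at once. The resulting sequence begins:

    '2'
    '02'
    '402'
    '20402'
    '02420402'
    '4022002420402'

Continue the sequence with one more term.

204020244022002420402

φ(4022002420402) expands symbol-by-symbol to 20 4 02 02 4 4 02 20 02 4 20 4 02; joining the 13 pieces gives the next term.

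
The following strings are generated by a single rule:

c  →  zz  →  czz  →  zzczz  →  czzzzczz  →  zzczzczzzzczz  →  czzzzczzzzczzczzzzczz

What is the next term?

zzczzczzzzczzczzzzczzzzczzczzzzczz

Each term (from the third on) is the two preceding terms concatenated in order: term 3 = c·zz = czz.
Continuing: zzczzczzzzczz · czzzzczzzzczzczzzzczz gives term 8.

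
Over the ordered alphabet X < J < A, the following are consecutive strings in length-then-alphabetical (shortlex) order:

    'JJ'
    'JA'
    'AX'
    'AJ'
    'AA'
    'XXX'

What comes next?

Treat XXX as a base-3 numeral over the given alphabet and add one, carrying through any trailing A's.

XXJ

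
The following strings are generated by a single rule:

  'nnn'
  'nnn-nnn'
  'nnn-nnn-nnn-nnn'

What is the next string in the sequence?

nnn-nnn-nnn-nnn-nnn-nnn-nnn-nnn

s(k+1) = s(k)·-·s(k) — each term doubles the last with '-' between the halves.
One more doubling of nnn-nnn-nnn-nnn gives the answer.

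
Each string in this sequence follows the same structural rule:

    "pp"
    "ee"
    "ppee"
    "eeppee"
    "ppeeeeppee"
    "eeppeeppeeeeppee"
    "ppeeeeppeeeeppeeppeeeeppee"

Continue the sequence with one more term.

eeppeeppeeeeppeeppeeeeppeeeeppeeppeeeeppee

From term 3 onward, concatenate the second-to-last term with the last: pp·ee = ppee, ee·ppee = eeppee, …
Continuing: eeppeeppeeeeppee · ppeeeeppeeeeppeeppeeeeppee gives term 8.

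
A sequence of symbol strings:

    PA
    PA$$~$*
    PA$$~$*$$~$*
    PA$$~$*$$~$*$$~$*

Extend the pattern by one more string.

Each term is the previous one with $$~$* appended.
One more step from PA$$~$*$$~$*$$~$* gives the answer.

PA$$~$*$$~$*$$~$*$$~$*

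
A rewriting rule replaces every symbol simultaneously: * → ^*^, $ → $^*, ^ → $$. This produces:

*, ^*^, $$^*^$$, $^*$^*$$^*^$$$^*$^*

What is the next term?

$^*$$^*^$^*$$^*^$^*$^*$$^*^$$$^*$^*$^*$$^*^$^*$$^*^

Replace each of the 19 characters of $^*$^*$$^*^$$$^*$^* in place — $^* $$ ^*^ $^* $$ ^*^ $^* $^* $$ ^*^ $$ $^* $^* $^* $$ ^*^ $^* $$ ^*^ — and concatenate.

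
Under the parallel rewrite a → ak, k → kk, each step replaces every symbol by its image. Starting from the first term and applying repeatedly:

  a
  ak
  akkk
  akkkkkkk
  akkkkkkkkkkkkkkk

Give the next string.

akkkkkkkkkkkkkkkkkkkkkkkkkkkkkkk

Replace each of the 16 characters of akkkkkkkkkkkkkkk in place — ak kk kk kk kk kk kk kk kk kk kk kk kk kk kk kk — and concatenate.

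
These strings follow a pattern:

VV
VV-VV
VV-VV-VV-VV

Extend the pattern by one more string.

VV-VV-VV-VV-VV-VV-VV-VV

s(k+1) = s(k)·-·s(k) — each term doubles the last with '-' between the halves.
So the next term is two copies of VV-VV-VV-VV with '-' between the halves.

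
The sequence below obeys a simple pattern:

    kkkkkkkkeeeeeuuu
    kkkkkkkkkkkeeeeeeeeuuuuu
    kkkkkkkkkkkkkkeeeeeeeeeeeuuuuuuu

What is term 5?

kkkkkkkkkkkkkkkkkkkkeeeeeeeeeeeeeeeeeuuuuuuuuuuu

Each string has the form k^{3n+2} e^{3n-1} u^{2n-1}, where the shown terms are n = 2, 3, 4.
At n = 6 the blocks have lengths 20, 17, 11.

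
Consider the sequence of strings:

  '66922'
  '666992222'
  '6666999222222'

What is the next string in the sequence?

Reading off run lengths: 6 runs 2, 3, 4; 9 runs 1, 2, 3; 2 runs 2, 4, 6 — each is linear in n (n = 1, 2, …).
At n = 4 the blocks have lengths 5, 4, 8.

66666999922222222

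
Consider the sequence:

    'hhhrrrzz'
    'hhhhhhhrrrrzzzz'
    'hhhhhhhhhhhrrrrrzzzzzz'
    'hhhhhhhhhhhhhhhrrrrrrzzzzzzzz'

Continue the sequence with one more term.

Each string has the form h^{4n-1} r^{n+2} z^{2n} (n = 1, 2, …).
Setting n = 5 gives 19, 7, 10 characters in each block.

hhhhhhhhhhhhhhhhhhhrrrrrrrzzzzzzzzzz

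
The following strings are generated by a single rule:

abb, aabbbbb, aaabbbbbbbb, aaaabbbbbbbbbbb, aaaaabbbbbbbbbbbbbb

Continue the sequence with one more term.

Each string has the form a^{n} b^{3n-1} (n = 1, 2, …).
For the next term, n = 6, so the run lengths are 6, 17.

aaaaaabbbbbbbbbbbbbbbbb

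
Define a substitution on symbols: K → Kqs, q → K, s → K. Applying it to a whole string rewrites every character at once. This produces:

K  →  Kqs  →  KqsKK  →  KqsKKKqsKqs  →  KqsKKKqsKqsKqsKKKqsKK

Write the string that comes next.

KqsKKKqsKqsKqsKKKqsKKKqsKKKqsKqsKqsKKKqsKqs

Replace each of the 21 characters of KqsKKKqsKqsKqsKKKqsKK in place — Kqs K K Kqs Kqs Kqs K K Kqs K K Kqs K K Kqs Kqs Kqs K K Kqs Kqs — and concatenate.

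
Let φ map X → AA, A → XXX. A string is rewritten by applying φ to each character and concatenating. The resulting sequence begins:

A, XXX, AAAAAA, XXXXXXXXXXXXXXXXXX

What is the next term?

AAAAAAAAAAAAAAAAAAAAAAAAAAAAAAAAAAAA

Replace each of the 18 characters of XXXXXXXXXXXXXXXXXX in place — AA AA AA AA AA AA AA AA AA AA AA AA AA AA AA AA AA AA — and concatenate.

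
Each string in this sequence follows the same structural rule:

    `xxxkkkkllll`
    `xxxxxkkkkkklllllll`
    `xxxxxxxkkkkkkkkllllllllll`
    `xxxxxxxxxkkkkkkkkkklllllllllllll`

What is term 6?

xxxxxxxxxxxxxkkkkkkkkkkkkkklllllllllllllllllll

Term n consists of 2n+1 x's, followed by 2n+2 k's, followed by 3n+1 l's (n = 1, 2, …).
Setting n = 6 gives 13, 14, 19 characters in each block.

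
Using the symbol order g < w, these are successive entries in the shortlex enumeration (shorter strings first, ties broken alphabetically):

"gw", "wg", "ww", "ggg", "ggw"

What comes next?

gwg

The successor of ggw increments the rightmost position that isn't already w and resets every position after it to g.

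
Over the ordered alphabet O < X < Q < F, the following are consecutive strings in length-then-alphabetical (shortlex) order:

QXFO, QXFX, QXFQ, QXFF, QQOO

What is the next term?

QQOX

Find the rightmost character of QQOO below F, bump it to the next letter, and reset everything to its right to O.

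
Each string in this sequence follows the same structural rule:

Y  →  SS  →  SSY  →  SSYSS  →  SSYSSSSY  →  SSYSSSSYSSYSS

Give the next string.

Each term (from the third on) is the previous term followed by the one before it: term 3 = SS·Y = SSY.
The next term joins SSYSSSSYSSYSS and SSYSSSSY.

SSYSSSSYSSYSSSSYSSSSY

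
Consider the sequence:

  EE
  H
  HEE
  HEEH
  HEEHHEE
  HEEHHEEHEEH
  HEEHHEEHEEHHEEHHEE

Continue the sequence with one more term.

This is a Fibonacci-style word recurrence s(k) = s(k−1)·s(k−2): e.g. H·EE = HEE.
The next term joins HEEHHEEHEEHHEEHHEE and HEEHHEEHEEH.

HEEHHEEHEEHHEEHHEEHEEHHEEHEEH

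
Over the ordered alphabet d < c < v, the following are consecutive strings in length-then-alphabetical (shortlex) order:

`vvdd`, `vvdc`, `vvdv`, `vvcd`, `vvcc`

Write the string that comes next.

vvcv

The successor of vvcc increments the rightmost position that isn't already v and resets every position after it to d.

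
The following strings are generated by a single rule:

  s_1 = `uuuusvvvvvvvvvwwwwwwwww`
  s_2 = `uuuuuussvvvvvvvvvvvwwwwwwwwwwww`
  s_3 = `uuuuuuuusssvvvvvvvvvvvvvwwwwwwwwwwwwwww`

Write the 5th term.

Reading off run lengths: u runs 4, 6, 8; s runs 1, 2, 3; v runs 9, 11, 13; w runs 9, 12, 15 — each is linear in n, where the shown terms are n = 3, 4, 5.
At n = 7 the blocks have lengths 12, 5, 17, 21.

uuuuuuuuuuuusssssvvvvvvvvvvvvvvvvvwwwwwwwwwwwwwwwwwwwww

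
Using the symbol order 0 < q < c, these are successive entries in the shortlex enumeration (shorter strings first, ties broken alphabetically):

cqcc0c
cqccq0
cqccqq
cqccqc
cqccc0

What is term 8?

Stepping forward 3 times from cqccc0: cqccc0 → cqcccq → cqcccc, then the target.

cc0000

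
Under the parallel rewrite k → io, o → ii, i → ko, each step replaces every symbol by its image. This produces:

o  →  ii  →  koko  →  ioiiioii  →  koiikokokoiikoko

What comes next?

ioiikokoioiiioiiioiikokoioiiioii

Applying the rule to each of the 16 symbols of koiikokokoiikoko gives the pieces io ii ko ko io ii io ii io ii ko ko io ii io ii, which concatenate to the answer.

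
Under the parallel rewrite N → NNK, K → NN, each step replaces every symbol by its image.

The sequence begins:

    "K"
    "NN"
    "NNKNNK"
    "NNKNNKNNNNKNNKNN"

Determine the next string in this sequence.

NNKNNKNNNNKNNKNNNNKNNKNNKNNKNNNNKNNKNNNNKNNK

Replace each of the 16 characters of NNKNNKNNNNKNNKNN in place — NNK NNK NN NNK NNK NN NNK NNK NNK NNK NN NNK NNK NN NNK NNK — and concatenate.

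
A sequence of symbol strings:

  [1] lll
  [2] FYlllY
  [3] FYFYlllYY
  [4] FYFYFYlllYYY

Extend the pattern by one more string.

s(k+1) = FY·s(k)·Y, so each term gains FY as a prefix and Y as a suffix.
One more step from FYFYFYlllYYY gives the answer.

FYFYFYFYlllYYYY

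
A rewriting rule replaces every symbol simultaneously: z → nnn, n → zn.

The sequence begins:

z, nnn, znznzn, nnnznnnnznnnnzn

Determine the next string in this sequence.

Rewriting the 15 symbols of nnnznnnnznnnnzn one by one yields zn zn zn nnn zn zn zn zn nnn zn zn zn zn nnn zn; concatenated:

znznznnnnznznznznnnnznznznznnnnzn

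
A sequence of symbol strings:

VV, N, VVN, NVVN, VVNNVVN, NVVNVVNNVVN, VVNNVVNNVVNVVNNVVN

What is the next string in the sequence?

Each term (from the third on) is the two preceding terms concatenated in order: term 3 = VV·N = VVN.
So term 8 is NVVNVVNNVVN·VVNNVVNNVVNVVNNVVN.

NVVNVVNNVVNVVNNVVNNVVNVVNNVVN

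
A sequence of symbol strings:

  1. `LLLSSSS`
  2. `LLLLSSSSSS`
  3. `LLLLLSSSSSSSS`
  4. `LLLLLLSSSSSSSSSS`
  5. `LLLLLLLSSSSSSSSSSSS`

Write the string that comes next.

LLLLLLLLSSSSSSSSSSSSSS

Term n consists of n+1 L's, followed by 2n S's, where the shown terms are n = 2, 3, 4, 5, 6.
For the next term, n = 7, so the run lengths are 8, 14.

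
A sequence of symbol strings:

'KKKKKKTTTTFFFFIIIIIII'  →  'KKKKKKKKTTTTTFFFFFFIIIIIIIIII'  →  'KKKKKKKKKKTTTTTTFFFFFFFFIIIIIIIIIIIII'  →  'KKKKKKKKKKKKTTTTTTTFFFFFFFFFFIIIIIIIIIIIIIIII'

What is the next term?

KKKKKKKKKKKKKKTTTTTTTTFFFFFFFFFFFFIIIIIIIIIIIIIIIIIII

Term n consists of 2n+2 K's, followed by n+2 T's, followed by 2n F's, followed by 3n+1 I's, where the shown terms are n = 2, 3, 4, 5.
Setting n = 6 gives 14, 8, 12, 19 characters in each block.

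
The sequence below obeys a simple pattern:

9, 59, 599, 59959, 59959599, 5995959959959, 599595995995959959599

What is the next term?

This is a Fibonacci-style word recurrence s(k) = s(k−1)·s(k−2): e.g. 59·9 = 599.
Continuing: 599595995995959959599 · 5995959959959 gives term 8.

5995959959959599595995995959959959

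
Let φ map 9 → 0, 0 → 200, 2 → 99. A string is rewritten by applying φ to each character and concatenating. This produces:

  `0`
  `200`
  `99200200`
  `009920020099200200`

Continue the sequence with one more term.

φ(009920020099200200) expands symbol-by-symbol to 200 200 0 0 99 200 200 99 200 200 0 0 99 200 200 99 200 200; joining the 18 pieces gives the next term.

200200009920020099200200009920020099200200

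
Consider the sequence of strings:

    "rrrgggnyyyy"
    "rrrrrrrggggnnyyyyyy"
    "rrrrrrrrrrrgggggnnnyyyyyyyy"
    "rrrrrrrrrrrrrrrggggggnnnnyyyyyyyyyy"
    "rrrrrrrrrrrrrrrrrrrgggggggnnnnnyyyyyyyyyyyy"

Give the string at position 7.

The n-th term is 4n-1 r's then n+2 g's then n n's then 2n+2 y's (n = 1, 2, …).
At n = 7 the blocks have lengths 27, 9, 7, 16.

rrrrrrrrrrrrrrrrrrrrrrrrrrrgggggggggnnnnnnnyyyyyyyyyyyyyyyy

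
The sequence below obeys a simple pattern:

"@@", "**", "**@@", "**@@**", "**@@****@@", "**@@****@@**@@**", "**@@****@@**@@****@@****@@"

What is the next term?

From term 3 onward, concatenate the last term with the second-to-last: **·@@ = **@@, **@@·** = **@@**, …
The next term joins **@@****@@**@@****@@****@@ and **@@****@@**@@**.

**@@****@@**@@****@@****@@**@@****@@**@@**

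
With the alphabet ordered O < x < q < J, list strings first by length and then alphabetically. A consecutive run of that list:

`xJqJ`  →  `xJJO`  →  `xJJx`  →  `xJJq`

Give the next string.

xJJJ

Find the rightmost character of xJJq below J, bump it to the next letter, and reset everything to its right to O.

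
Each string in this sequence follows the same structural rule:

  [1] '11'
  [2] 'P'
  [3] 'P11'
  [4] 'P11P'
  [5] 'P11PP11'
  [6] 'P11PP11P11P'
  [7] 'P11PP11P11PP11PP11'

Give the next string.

From term 3 onward, concatenate the last term with the second-to-last: P·11 = P11, P11·P = P11P, …
Continuing: P11PP11P11PP11PP11 · P11PP11P11P gives term 8.

P11PP11P11PP11PP11P11PP11P11P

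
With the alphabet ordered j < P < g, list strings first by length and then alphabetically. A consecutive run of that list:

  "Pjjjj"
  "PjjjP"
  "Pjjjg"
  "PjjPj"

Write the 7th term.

Pjjgj

Stepping forward 3 times from PjjPj: PjjPj → PjjPP → PjjPg, then the target.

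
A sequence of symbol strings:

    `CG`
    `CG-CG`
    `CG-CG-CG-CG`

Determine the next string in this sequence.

CG-CG-CG-CG-CG-CG-CG-CG

s(k+1) = s(k)·-·s(k) — each term doubles the last with '-' between the halves.
So the next term is two copies of CG-CG-CG-CG with '-' between the halves.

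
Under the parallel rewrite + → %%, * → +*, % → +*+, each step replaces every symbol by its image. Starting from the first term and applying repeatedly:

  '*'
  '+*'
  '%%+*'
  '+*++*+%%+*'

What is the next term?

%%+*%%%%+*%%+*++*+%%+*

Rewriting each symbol of +*++*+%%+*: +→%%, *→+*, +→%%, +→%%, *→+*, +→%%, %→+*+, %→+*+, +→%%, *→+*, which concatenates to %% +* %% %% +* %% +*+ +*+ %% +*.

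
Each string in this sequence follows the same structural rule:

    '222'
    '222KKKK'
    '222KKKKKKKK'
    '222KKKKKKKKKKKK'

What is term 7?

222KKKKKKKKKKKKKKKKKKKKKKKK

The strings grow by a fixed suffix KKKK each time.
From 222KKKKKKKKKKKK, 3 further steps: 222KKKKKKKKKKKK → 222KKKKKKKKKKKKKKKK → 222KKKKKKKKKKKKKKKKKKKK → (answer).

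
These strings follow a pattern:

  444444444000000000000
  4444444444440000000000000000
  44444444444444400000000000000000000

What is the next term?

Term n consists of 3n 4's, followed by 4n 0's, where the shown terms are n = 3, 4, 5.
Setting n = 6 gives 18, 24 characters in each block.

444444444444444444000000000000000000000000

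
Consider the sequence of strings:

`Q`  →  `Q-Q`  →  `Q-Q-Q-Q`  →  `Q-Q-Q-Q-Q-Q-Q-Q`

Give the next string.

Q-Q-Q-Q-Q-Q-Q-Q-Q-Q-Q-Q-Q-Q-Q-Q

s(k+1) = s(k)·-·s(k) — each term doubles the last with '-' between the halves.
So the next term is two copies of Q-Q-Q-Q-Q-Q-Q-Q with '-' between the halves.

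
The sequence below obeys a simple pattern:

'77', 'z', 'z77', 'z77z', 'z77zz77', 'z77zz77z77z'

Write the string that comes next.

From term 3 onward, concatenate the last term with the second-to-last: z·77 = z77, z77·z = z77z, …
Continuing: z77zz77z77z · z77zz77 gives term 7.

z77zz77z77zz77zz77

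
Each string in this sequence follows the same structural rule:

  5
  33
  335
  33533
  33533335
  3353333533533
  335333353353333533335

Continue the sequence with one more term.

3353333533533335333353353333533533

This is a Fibonacci-style word recurrence s(k) = s(k−1)·s(k−2): e.g. 33·5 = 335.
So term 8 is 335333353353333533335·3353333533533.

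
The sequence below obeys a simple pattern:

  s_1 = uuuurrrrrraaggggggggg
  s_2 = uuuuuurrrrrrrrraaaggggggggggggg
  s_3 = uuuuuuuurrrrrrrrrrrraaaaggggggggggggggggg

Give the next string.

uuuuuuuuuurrrrrrrrrrrrrrraaaaaggggggggggggggggggggg

The n-th term is 2n u's then 3n r's then n a's then 4n+1 g's, where the shown terms are n = 2, 3, 4.
At n = 5 the blocks have lengths 10, 15, 5, 21.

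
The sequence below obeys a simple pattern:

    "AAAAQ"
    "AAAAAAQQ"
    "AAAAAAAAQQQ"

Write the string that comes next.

Term n consists of 2n A's, followed by n-1 Q's, where the shown terms are n = 2, 3, 4.
For the next term, n = 5, so the run lengths are 10, 4.

AAAAAAAAAAQQQQ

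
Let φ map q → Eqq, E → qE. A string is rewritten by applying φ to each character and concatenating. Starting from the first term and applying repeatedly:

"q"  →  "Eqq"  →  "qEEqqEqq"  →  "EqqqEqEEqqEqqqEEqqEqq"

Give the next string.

qEEqqEqqEqqqEEqqqEqEEqqEqqqEEqqEqqEqqqEqEEqqEqqqEEqqEqq

Applying the rule to each of the 21 symbols of EqqqEqEEqqEqqqEEqqEqq gives the pieces qE Eqq Eqq Eqq qE Eqq qE qE Eqq Eqq qE Eqq Eqq Eqq qE qE Eqq Eqq qE Eqq Eqq, which concatenate to the answer.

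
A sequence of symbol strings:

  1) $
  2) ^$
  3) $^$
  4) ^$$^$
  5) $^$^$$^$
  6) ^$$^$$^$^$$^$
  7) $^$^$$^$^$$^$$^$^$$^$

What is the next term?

From term 3 onward, concatenate the second-to-last term with the last: $·^$ = $^$, ^$·$^$ = ^$$^$, …
So term 8 is ^$$^$$^$^$$^$·$^$^$$^$^$$^$$^$^$$^$.

^$$^$$^$^$$^$$^$^$$^$^$$^$$^$^$$^$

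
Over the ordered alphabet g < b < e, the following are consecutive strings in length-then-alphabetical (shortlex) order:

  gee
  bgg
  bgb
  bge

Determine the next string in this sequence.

The successor of bge increments the rightmost position that isn't already e and resets every position after it to g.

bbg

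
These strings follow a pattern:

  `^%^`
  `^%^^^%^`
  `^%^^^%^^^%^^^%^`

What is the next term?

Every step duplicates the string with '^' between the halves.
One more doubling of ^%^^^%^^^%^^^%^ gives the answer.

^%^^^%^^^%^^^%^^^%^^^%^^^%^^^%^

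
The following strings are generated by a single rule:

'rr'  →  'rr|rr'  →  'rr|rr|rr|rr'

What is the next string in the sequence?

Every step duplicates the string with '|' between the halves.
Doubling rr|rr|rr|rr with '|' between the halves:

rr|rr|rr|rr|rr|rr|rr|rr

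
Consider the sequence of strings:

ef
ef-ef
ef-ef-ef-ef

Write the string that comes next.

ef-ef-ef-ef-ef-ef-ef-ef

Every step duplicates the string with '-' between the halves.
So the next term is two copies of ef-ef-ef-ef with '-' between the halves.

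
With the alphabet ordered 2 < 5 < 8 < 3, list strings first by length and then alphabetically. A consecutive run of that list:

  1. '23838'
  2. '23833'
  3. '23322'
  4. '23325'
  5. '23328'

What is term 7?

23352

Advancing 2 positions from 23328 through 23328 → 23323 reaches term 7.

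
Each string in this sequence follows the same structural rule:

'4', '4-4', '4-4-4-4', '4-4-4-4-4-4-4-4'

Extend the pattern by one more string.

4-4-4-4-4-4-4-4-4-4-4-4-4-4-4-4

Every step duplicates the string with '-' between the halves.
One more doubling of 4-4-4-4-4-4-4-4 gives the answer.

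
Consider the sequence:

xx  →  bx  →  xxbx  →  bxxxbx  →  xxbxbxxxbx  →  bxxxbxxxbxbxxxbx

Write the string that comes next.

From term 3 onward, concatenate the second-to-last term with the last: xx·bx = xxbx, bx·xxbx = bxxxbx, …
So term 7 is xxbxbxxxbx·bxxxbxxxbxbxxxbx.

xxbxbxxxbxbxxxbxxxbxbxxxbx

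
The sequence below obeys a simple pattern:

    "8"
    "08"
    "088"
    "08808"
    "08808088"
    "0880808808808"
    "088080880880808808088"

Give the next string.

0880808808808088080880880808808808

Each term (from the third on) is the previous term followed by the one before it: term 3 = 08·8 = 088.
Continuing: 088080880880808808088 · 0880808808808 gives term 8.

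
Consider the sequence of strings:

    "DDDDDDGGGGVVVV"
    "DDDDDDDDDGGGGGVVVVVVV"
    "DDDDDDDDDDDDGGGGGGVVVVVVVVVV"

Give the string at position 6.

DDDDDDDDDDDDDDDDDDDDDGGGGGGGGGVVVVVVVVVVVVVVVVVVV

Term n consists of 3n D's, followed by n+2 G's, followed by 3n-2 V's, where the shown terms are n = 2, 3, 4.
Setting n = 7 gives 21, 9, 19 characters in each block.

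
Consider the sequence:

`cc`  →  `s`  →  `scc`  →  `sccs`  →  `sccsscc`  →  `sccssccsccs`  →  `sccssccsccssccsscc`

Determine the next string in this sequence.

Each term (from the third on) is the previous term followed by the one before it: term 3 = s·cc = scc.
So term 8 is sccssccsccssccsscc·sccssccsccs.

sccssccsccssccssccsccssccsccs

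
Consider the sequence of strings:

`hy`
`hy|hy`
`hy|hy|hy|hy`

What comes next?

hy|hy|hy|hy|hy|hy|hy|hy

s(k+1) = s(k)·|·s(k) — each term doubles the last with '|' between the halves.
So the next term is two copies of hy|hy|hy|hy with '|' between the halves.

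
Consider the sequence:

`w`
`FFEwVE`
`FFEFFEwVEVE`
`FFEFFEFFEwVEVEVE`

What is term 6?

FFEFFEFFEFFEFFEwVEVEVEVEVE

Each term wraps the previous one in FFE on the left and VE on the right.
From FFEFFEFFEwVEVEVE, 2 further steps: FFEFFEFFEwVEVEVE → FFEFFEFFEFFEwVEVEVEVE → (answer).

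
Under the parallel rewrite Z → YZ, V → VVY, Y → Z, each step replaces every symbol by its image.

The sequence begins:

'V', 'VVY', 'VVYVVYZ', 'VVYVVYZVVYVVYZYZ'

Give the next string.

VVYVVYZVVYVVYZYZVVYVVYZVVYVVYZYZZYZ

Replace each of the 16 characters of VVYVVYZVVYVVYZYZ in place — VVY VVY Z VVY VVY Z YZ VVY VVY Z VVY VVY Z YZ Z YZ — and concatenate.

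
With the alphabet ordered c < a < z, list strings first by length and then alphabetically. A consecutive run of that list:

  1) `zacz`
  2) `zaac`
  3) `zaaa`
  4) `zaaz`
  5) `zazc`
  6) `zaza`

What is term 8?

zzcc

Stepping forward 2 times from zaza: zaza → zazz, then the target.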